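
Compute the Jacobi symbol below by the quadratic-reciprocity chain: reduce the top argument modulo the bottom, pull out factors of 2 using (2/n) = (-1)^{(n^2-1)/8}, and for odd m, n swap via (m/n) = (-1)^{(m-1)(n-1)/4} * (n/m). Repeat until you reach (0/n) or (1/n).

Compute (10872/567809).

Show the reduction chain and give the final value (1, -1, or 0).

factor out 2^3: 10872 = 2^3·1359; with 567809 mod 8 = 1, (2/567809) = +1; sign now +1; continue with (1359/567809)
flip (1359/567809) -> (567809/1359): both odd, 1359 mod 4 = 3, 567809 mod 4 = 1, so the flip contributes +1; sign now +1
(567809/1359): 567809 mod 1359 = 1106, so (567809/1359) = (1106/1359)
factor out 2^1: 1106 = 2^1·553; with 1359 mod 8 = 7, (2/1359) = +1; sign now +1; continue with (553/1359)
flip (553/1359) -> (1359/553): both odd, 553 mod 4 = 1, 1359 mod 4 = 3, so the flip contributes +1; sign now +1
(1359/553): 1359 mod 553 = 253, so (1359/553) = (253/553)
flip (253/553) -> (553/253): both odd, 253 mod 4 = 1, 553 mod 4 = 1, so the flip contributes +1; sign now +1
(553/253): 553 mod 253 = 47, so (553/253) = (47/253)
flip (47/253) -> (253/47): both odd, 47 mod 4 = 3, 253 mod 4 = 1, so the flip contributes +1; sign now +1
(253/47): 253 mod 47 = 18, so (253/47) = (18/47)
factor out 2^1: 18 = 2^1·9; with 47 mod 8 = 7, (2/47) = +1; sign now +1; continue with (9/47)
flip (9/47) -> (47/9): both odd, 9 mod 4 = 1, 47 mod 4 = 3, so the flip contributes +1; sign now +1
(47/9): 47 mod 9 = 2, so (47/9) = (2/9)
factor out 2^1: 2 = 2^1·1; with 9 mod 8 = 1, (2/9) = +1; sign now +1; continue with (1/9)
reached (1/9) = 1, so the symbol is +1

1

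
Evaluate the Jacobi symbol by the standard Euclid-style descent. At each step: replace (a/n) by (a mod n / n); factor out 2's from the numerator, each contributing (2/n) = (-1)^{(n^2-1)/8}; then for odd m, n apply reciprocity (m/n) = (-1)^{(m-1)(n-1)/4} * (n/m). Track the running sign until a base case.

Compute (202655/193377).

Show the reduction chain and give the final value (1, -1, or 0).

-1

(202655/193377) = (9278/193377)   [reduce mod 193377]
9278 = 2^1·4639; (2/193377) = +1 since 193377 mod 8 = 1, so (9278/193377) = (+1)^1·(4639/193377); sign now +1
reciprocity: (4639/193377) = +1·(193377/4639) since 4639 mod 4 = 3, 193377 mod 4 = 1; sign now +1
(193377/4639) = (3178/4639)   [reduce mod 4639]
3178 = 2^1·1589; (2/4639) = +1 since 4639 mod 8 = 7, so (3178/4639) = (+1)^1·(1589/4639); sign now +1
reciprocity: (1589/4639) = +1·(4639/1589) since 1589 mod 4 = 1, 4639 mod 4 = 3; sign now +1
(4639/1589) = (1461/1589)   [reduce mod 1589]
reciprocity: (1461/1589) = +1·(1589/1461) since 1461 mod 4 = 1, 1589 mod 4 = 1; sign now +1
(1589/1461) = (128/1461)   [reduce mod 1461]
128 = 2^7·1; (2/1461) = -1 since 1461 mod 8 = 5, so (128/1461) = (-1)^7·(1/1461); sign now -1
(1/1461) = 1; final value = sign = -1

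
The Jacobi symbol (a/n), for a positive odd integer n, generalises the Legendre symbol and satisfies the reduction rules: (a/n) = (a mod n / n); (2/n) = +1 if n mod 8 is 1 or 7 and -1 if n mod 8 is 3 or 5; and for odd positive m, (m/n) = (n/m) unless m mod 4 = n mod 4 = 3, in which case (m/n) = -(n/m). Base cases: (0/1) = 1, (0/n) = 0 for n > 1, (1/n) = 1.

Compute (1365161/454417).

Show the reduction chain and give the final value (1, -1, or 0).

1

(1365161/454417) = (1910/454417)   [reduce mod 454417]
1910 = 2^1·955; (2/454417) = +1 since 454417 mod 8 = 1, so (1910/454417) = (+1)^1·(955/454417); sign now +1
reciprocity: (955/454417) = +1·(454417/955) since 955 mod 4 = 3, 454417 mod 4 = 1; sign now +1
(454417/955) = (792/955)   [reduce mod 955]
792 = 2^3·99; (2/955) = -1 since 955 mod 8 = 3, so (792/955) = (-1)^3·(99/955); sign now -1
reciprocity: (99/955) = -1·(955/99) since 99 mod 4 = 3, 955 mod 4 = 3; sign now +1
(955/99) = (64/99)   [reduce mod 99]
64 = 2^6·1; (2/99) = -1 since 99 mod 8 = 3, so (64/99) = (-1)^6·(1/99); sign now +1
(1/99) = 1; final value = sign = +1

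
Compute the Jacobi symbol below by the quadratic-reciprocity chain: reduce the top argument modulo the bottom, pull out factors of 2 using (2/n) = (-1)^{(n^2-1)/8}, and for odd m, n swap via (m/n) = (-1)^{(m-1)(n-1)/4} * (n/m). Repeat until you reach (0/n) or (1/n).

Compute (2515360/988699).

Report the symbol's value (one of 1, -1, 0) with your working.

-1

(2515360/988699) = (537962/988699)   [reduce mod 988699]
537962 = 2^1·268981; (2/988699) = -1 since 988699 mod 8 = 3, so (537962/988699) = (-1)^1·(268981/988699); sign now -1
reciprocity: (268981/988699) = +1·(988699/268981) since 268981 mod 4 = 1, 988699 mod 4 = 3; sign now -1
(988699/268981) = (181756/268981)   [reduce mod 268981]
181756 = 2^2·45439; (2/268981) = -1 since 268981 mod 8 = 5, so (181756/268981) = (-1)^2·(45439/268981); sign now -1
reciprocity: (45439/268981) = +1·(268981/45439) since 45439 mod 4 = 3, 268981 mod 4 = 1; sign now -1
(268981/45439) = (41786/45439)   [reduce mod 45439]
41786 = 2^1·20893; (2/45439) = +1 since 45439 mod 8 = 7, so (41786/45439) = (+1)^1·(20893/45439); sign now -1
reciprocity: (20893/45439) = +1·(45439/20893) since 20893 mod 4 = 1, 45439 mod 4 = 3; sign now -1
(45439/20893) = (3653/20893)   [reduce mod 20893]
reciprocity: (3653/20893) = +1·(20893/3653) since 3653 mod 4 = 1, 20893 mod 4 = 1; sign now -1
(20893/3653) = (2628/3653)   [reduce mod 3653]
2628 = 2^2·657; (2/3653) = -1 since 3653 mod 8 = 5, so (2628/3653) = (-1)^2·(657/3653); sign now -1
reciprocity: (657/3653) = +1·(3653/657) since 657 mod 4 = 1, 3653 mod 4 = 1; sign now -1
(3653/657) = (368/657)   [reduce mod 657]
368 = 2^4·23; (2/657) = +1 since 657 mod 8 = 1, so (368/657) = (+1)^4·(23/657); sign now -1
reciprocity: (23/657) = +1·(657/23) since 23 mod 4 = 3, 657 mod 4 = 1; sign now -1
(657/23) = (13/23)   [reduce mod 23]
reciprocity: (13/23) = +1·(23/13) since 13 mod 4 = 1, 23 mod 4 = 3; sign now -1
(23/13) = (10/13)   [reduce mod 13]
10 = 2^1·5; (2/13) = -1 since 13 mod 8 = 5, so (10/13) = (-1)^1·(5/13); sign now +1
reciprocity: (5/13) = +1·(13/5) since 5 mod 4 = 1, 13 mod 4 = 1; sign now +1
(13/5) = (3/5)   [reduce mod 5]
reciprocity: (3/5) = +1·(5/3) since 3 mod 4 = 3, 5 mod 4 = 1; sign now +1
(5/3) = (2/3)   [reduce mod 3]
2 = 2^1·1; (2/3) = -1 since 3 mod 8 = 3, so (2/3) = (-1)^1·(1/3); sign now -1
(1/3) = 1; final value = sign = -1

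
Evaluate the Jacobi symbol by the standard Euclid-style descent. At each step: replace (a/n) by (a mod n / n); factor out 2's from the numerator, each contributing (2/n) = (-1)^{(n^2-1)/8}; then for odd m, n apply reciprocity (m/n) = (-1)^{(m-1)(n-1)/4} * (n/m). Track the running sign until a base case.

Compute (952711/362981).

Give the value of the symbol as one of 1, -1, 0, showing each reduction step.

(952711/362981): 952711 mod 362981 = 226749, so (952711/362981) = (226749/362981)
flip (226749/362981) -> (362981/226749): both odd, 226749 mod 4 = 1, 362981 mod 4 = 1, so the flip contributes +1; sign now +1
(362981/226749): 362981 mod 226749 = 136232, so (362981/226749) = (136232/226749)
factor out 2^3: 136232 = 2^3·17029; with 226749 mod 8 = 5, (2/226749) = -1; sign now -1; continue with (17029/226749)
flip (17029/226749) -> (226749/17029): both odd, 17029 mod 4 = 1, 226749 mod 4 = 1, so the flip contributes +1; sign now -1
(226749/17029): 226749 mod 17029 = 5372, so (226749/17029) = (5372/17029)
factor out 2^2: 5372 = 2^2·1343; with 17029 mod 8 = 5, (2/17029) = -1; sign now -1; continue with (1343/17029)
flip (1343/17029) -> (17029/1343): both odd, 1343 mod 4 = 3, 17029 mod 4 = 1, so the flip contributes +1; sign now -1
(17029/1343): 17029 mod 1343 = 913, so (17029/1343) = (913/1343)
flip (913/1343) -> (1343/913): both odd, 913 mod 4 = 1, 1343 mod 4 = 3, so the flip contributes +1; sign now -1
(1343/913): 1343 mod 913 = 430, so (1343/913) = (430/913)
factor out 2^1: 430 = 2^1·215; with 913 mod 8 = 1, (2/913) = +1; sign now -1; continue with (215/913)
flip (215/913) -> (913/215): both odd, 215 mod 4 = 3, 913 mod 4 = 1, so the flip contributes +1; sign now -1
(913/215): 913 mod 215 = 53, so (913/215) = (53/215)
flip (53/215) -> (215/53): both odd, 53 mod 4 = 1, 215 mod 4 = 3, so the flip contributes +1; sign now -1
(215/53): 215 mod 53 = 3, so (215/53) = (3/53)
flip (3/53) -> (53/3): both odd, 3 mod 4 = 3, 53 mod 4 = 1, so the flip contributes +1; sign now -1
(53/3): 53 mod 3 = 2, so (53/3) = (2/3)
factor out 2^1: 2 = 2^1·1; with 3 mod 8 = 3, (2/3) = -1; sign now +1; continue with (1/3)
reached (1/3) = 1, so the symbol is +1

1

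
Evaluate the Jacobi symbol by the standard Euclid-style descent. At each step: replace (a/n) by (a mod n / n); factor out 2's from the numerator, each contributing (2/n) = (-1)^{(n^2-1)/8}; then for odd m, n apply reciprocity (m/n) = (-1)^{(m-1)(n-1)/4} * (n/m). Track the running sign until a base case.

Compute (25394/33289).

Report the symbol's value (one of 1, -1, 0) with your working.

1

factor out 2^1: 25394 = 2^1·12697; with 33289 mod 8 = 1, (2/33289) = +1; sign now +1; continue with (12697/33289)
flip (12697/33289) -> (33289/12697): both odd, 12697 mod 4 = 1, 33289 mod 4 = 1, so the flip contributes +1; sign now +1
(33289/12697): 33289 mod 12697 = 7895, so (33289/12697) = (7895/12697)
flip (7895/12697) -> (12697/7895): both odd, 7895 mod 4 = 3, 12697 mod 4 = 1, so the flip contributes +1; sign now +1
(12697/7895): 12697 mod 7895 = 4802, so (12697/7895) = (4802/7895)
factor out 2^1: 4802 = 2^1·2401; with 7895 mod 8 = 7, (2/7895) = +1; sign now +1; continue with (2401/7895)
flip (2401/7895) -> (7895/2401): both odd, 2401 mod 4 = 1, 7895 mod 4 = 3, so the flip contributes +1; sign now +1
(7895/2401): 7895 mod 2401 = 692, so (7895/2401) = (692/2401)
factor out 2^2: 692 = 2^2·173; with 2401 mod 8 = 1, (2/2401) = +1; sign now +1; continue with (173/2401)
flip (173/2401) -> (2401/173): both odd, 173 mod 4 = 1, 2401 mod 4 = 1, so the flip contributes +1; sign now +1
(2401/173): 2401 mod 173 = 152, so (2401/173) = (152/173)
factor out 2^3: 152 = 2^3·19; with 173 mod 8 = 5, (2/173) = -1; sign now -1; continue with (19/173)
flip (19/173) -> (173/19): both odd, 19 mod 4 = 3, 173 mod 4 = 1, so the flip contributes +1; sign now -1
(173/19): 173 mod 19 = 2, so (173/19) = (2/19)
factor out 2^1: 2 = 2^1·1; with 19 mod 8 = 3, (2/19) = -1; sign now +1; continue with (1/19)
reached (1/19) = 1, so the symbol is +1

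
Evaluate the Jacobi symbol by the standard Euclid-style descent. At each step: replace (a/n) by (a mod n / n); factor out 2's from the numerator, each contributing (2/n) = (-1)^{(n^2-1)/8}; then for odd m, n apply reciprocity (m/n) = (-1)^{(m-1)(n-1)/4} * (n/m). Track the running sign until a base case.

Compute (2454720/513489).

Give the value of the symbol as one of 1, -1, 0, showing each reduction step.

0

(2454720/513489) = (400764/513489)   [reduce mod 513489]
400764 = 2^2·100191; (2/513489) = +1 since 513489 mod 8 = 1, so (400764/513489) = (+1)^2·(100191/513489); sign now +1
reciprocity: (100191/513489) = +1·(513489/100191) since 100191 mod 4 = 3, 513489 mod 4 = 1; sign now +1
(513489/100191) = (12534/100191)   [reduce mod 100191]
12534 = 2^1·6267; (2/100191) = +1 since 100191 mod 8 = 7, so (12534/100191) = (+1)^1·(6267/100191); sign now +1
reciprocity: (6267/100191) = -1·(100191/6267) since 6267 mod 4 = 3, 100191 mod 4 = 3; sign now -1
(100191/6267) = (6186/6267)   [reduce mod 6267]
6186 = 2^1·3093; (2/6267) = -1 since 6267 mod 8 = 3, so (6186/6267) = (-1)^1·(3093/6267); sign now +1
reciprocity: (3093/6267) = +1·(6267/3093) since 3093 mod 4 = 1, 6267 mod 4 = 3; sign now +1
(6267/3093) = (81/3093)   [reduce mod 3093]
reciprocity: (81/3093) = +1·(3093/81) since 81 mod 4 = 1, 3093 mod 4 = 1; sign now +1
(3093/81) = (15/81)   [reduce mod 81]
reciprocity: (15/81) = +1·(81/15) since 15 mod 4 = 3, 81 mod 4 = 1; sign now +1
(81/15) = (6/15)   [reduce mod 15]
6 = 2^1·3; (2/15) = +1 since 15 mod 8 = 7, so (6/15) = (+1)^1·(3/15); sign now +1
reciprocity: (3/15) = -1·(15/3) since 3 mod 4 = 3, 15 mod 4 = 3; sign now -1
(15/3) = (0/3)   [reduce mod 3]
(0/3) = 0   [gcd(a, n) > 1]; final value = 0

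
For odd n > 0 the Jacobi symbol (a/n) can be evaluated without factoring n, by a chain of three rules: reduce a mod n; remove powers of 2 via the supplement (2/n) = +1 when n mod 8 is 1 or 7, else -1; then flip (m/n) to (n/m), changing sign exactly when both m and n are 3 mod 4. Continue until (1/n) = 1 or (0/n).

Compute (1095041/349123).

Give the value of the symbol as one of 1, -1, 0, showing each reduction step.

(1095041/349123): 1095041 mod 349123 = 47672, so (1095041/349123) = (47672/349123)
factor out 2^3: 47672 = 2^3·5959; with 349123 mod 8 = 3, (2/349123) = -1; sign now -1; continue with (5959/349123)
flip (5959/349123) -> (349123/5959): both odd, 5959 mod 4 = 3, 349123 mod 4 = 3, so the flip contributes -1; sign now +1
(349123/5959): 349123 mod 5959 = 3501, so (349123/5959) = (3501/5959)
flip (3501/5959) -> (5959/3501): both odd, 3501 mod 4 = 1, 5959 mod 4 = 3, so the flip contributes +1; sign now +1
(5959/3501): 5959 mod 3501 = 2458, so (5959/3501) = (2458/3501)
factor out 2^1: 2458 = 2^1·1229; with 3501 mod 8 = 5, (2/3501) = -1; sign now -1; continue with (1229/3501)
flip (1229/3501) -> (3501/1229): both odd, 1229 mod 4 = 1, 3501 mod 4 = 1, so the flip contributes +1; sign now -1
(3501/1229): 3501 mod 1229 = 1043, so (3501/1229) = (1043/1229)
flip (1043/1229) -> (1229/1043): both odd, 1043 mod 4 = 3, 1229 mod 4 = 1, so the flip contributes +1; sign now -1
(1229/1043): 1229 mod 1043 = 186, so (1229/1043) = (186/1043)
factor out 2^1: 186 = 2^1·93; with 1043 mod 8 = 3, (2/1043) = -1; sign now +1; continue with (93/1043)
flip (93/1043) -> (1043/93): both odd, 93 mod 4 = 1, 1043 mod 4 = 3, so the flip contributes +1; sign now +1
(1043/93): 1043 mod 93 = 20, so (1043/93) = (20/93)
factor out 2^2: 20 = 2^2·5; with 93 mod 8 = 5, (2/93) = -1; sign now +1; continue with (5/93)
flip (5/93) -> (93/5): both odd, 5 mod 4 = 1, 93 mod 4 = 1, so the flip contributes +1; sign now +1
(93/5): 93 mod 5 = 3, so (93/5) = (3/5)
flip (3/5) -> (5/3): both odd, 3 mod 4 = 3, 5 mod 4 = 1, so the flip contributes +1; sign now +1
(5/3): 5 mod 3 = 2, so (5/3) = (2/3)
factor out 2^1: 2 = 2^1·1; with 3 mod 8 = 3, (2/3) = -1; sign now -1; continue with (1/3)
reached (1/3) = 1, so the symbol is -1

-1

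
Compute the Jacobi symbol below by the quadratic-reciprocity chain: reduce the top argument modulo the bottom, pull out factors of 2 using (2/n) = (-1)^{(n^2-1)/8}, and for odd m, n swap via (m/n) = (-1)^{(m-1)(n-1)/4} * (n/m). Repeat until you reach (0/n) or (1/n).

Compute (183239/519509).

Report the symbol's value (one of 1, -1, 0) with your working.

reciprocity: (183239/519509) = +1·(519509/183239) since 183239 mod 4 = 3, 519509 mod 4 = 1; sign now +1
(519509/183239) = (153031/183239)   [reduce mod 183239]
reciprocity: (153031/183239) = -1·(183239/153031) since 153031 mod 4 = 3, 183239 mod 4 = 3; sign now -1
(183239/153031) = (30208/153031)   [reduce mod 153031]
30208 = 2^9·59; (2/153031) = +1 since 153031 mod 8 = 7, so (30208/153031) = (+1)^9·(59/153031); sign now -1
reciprocity: (59/153031) = -1·(153031/59) since 59 mod 4 = 3, 153031 mod 4 = 3; sign now +1
(153031/59) = (44/59)   [reduce mod 59]
44 = 2^2·11; (2/59) = -1 since 59 mod 8 = 3, so (44/59) = (-1)^2·(11/59); sign now +1
reciprocity: (11/59) = -1·(59/11) since 11 mod 4 = 3, 59 mod 4 = 3; sign now -1
(59/11) = (4/11)   [reduce mod 11]
4 = 2^2·1; (2/11) = -1 since 11 mod 8 = 3, so (4/11) = (-1)^2·(1/11); sign now -1
(1/11) = 1; final value = sign = -1

-1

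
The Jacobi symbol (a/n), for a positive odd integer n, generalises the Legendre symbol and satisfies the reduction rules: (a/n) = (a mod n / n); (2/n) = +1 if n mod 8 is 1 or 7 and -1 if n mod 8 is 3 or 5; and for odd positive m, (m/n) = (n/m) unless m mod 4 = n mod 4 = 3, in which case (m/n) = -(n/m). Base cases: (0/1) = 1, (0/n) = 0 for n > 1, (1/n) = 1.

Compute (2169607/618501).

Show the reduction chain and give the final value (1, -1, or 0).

-1

(2169607/618501): 2169607 mod 618501 = 314104, so (2169607/618501) = (314104/618501)
factor out 2^3: 314104 = 2^3·39263; with 618501 mod 8 = 5, (2/618501) = -1; sign now -1; continue with (39263/618501)
flip (39263/618501) -> (618501/39263): both odd, 39263 mod 4 = 3, 618501 mod 4 = 1, so the flip contributes +1; sign now -1
(618501/39263): 618501 mod 39263 = 29556, so (618501/39263) = (29556/39263)
factor out 2^2: 29556 = 2^2·7389; with 39263 mod 8 = 7, (2/39263) = +1; sign now -1; continue with (7389/39263)
flip (7389/39263) -> (39263/7389): both odd, 7389 mod 4 = 1, 39263 mod 4 = 3, so the flip contributes +1; sign now -1
(39263/7389): 39263 mod 7389 = 2318, so (39263/7389) = (2318/7389)
factor out 2^1: 2318 = 2^1·1159; with 7389 mod 8 = 5, (2/7389) = -1; sign now +1; continue with (1159/7389)
flip (1159/7389) -> (7389/1159): both odd, 1159 mod 4 = 3, 7389 mod 4 = 1, so the flip contributes +1; sign now +1
(7389/1159): 7389 mod 1159 = 435, so (7389/1159) = (435/1159)
flip (435/1159) -> (1159/435): both odd, 435 mod 4 = 3, 1159 mod 4 = 3, so the flip contributes -1; sign now -1
(1159/435): 1159 mod 435 = 289, so (1159/435) = (289/435)
flip (289/435) -> (435/289): both odd, 289 mod 4 = 1, 435 mod 4 = 3, so the flip contributes +1; sign now -1
(435/289): 435 mod 289 = 146, so (435/289) = (146/289)
factor out 2^1: 146 = 2^1·73; with 289 mod 8 = 1, (2/289) = +1; sign now -1; continue with (73/289)
flip (73/289) -> (289/73): both odd, 73 mod 4 = 1, 289 mod 4 = 1, so the flip contributes +1; sign now -1
(289/73): 289 mod 73 = 70, so (289/73) = (70/73)
factor out 2^1: 70 = 2^1·35; with 73 mod 8 = 1, (2/73) = +1; sign now -1; continue with (35/73)
flip (35/73) -> (73/35): both odd, 35 mod 4 = 3, 73 mod 4 = 1, so the flip contributes +1; sign now -1
(73/35): 73 mod 35 = 3, so (73/35) = (3/35)
flip (3/35) -> (35/3): both odd, 3 mod 4 = 3, 35 mod 4 = 3, so the flip contributes -1; sign now +1
(35/3): 35 mod 3 = 2, so (35/3) = (2/3)
factor out 2^1: 2 = 2^1·1; with 3 mod 8 = 3, (2/3) = -1; sign now -1; continue with (1/3)
reached (1/3) = 1, so the symbol is -1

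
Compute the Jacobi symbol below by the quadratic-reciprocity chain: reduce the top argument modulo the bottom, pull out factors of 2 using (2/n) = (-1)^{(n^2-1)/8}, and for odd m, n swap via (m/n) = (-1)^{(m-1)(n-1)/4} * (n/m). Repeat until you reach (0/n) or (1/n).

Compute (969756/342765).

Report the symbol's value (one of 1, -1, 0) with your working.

(969756/342765) = (284226/342765)   [reduce mod 342765]
284226 = 2^1·142113; (2/342765) = -1 since 342765 mod 8 = 5, so (284226/342765) = (-1)^1·(142113/342765); sign now -1
reciprocity: (142113/342765) = +1·(342765/142113) since 142113 mod 4 = 1, 342765 mod 4 = 1; sign now -1
(342765/142113) = (58539/142113)   [reduce mod 142113]
reciprocity: (58539/142113) = +1·(142113/58539) since 58539 mod 4 = 3, 142113 mod 4 = 1; sign now -1
(142113/58539) = (25035/58539)   [reduce mod 58539]
reciprocity: (25035/58539) = -1·(58539/25035) since 25035 mod 4 = 3, 58539 mod 4 = 3; sign now +1
(58539/25035) = (8469/25035)   [reduce mod 25035]
reciprocity: (8469/25035) = +1·(25035/8469) since 8469 mod 4 = 1, 25035 mod 4 = 3; sign now +1
(25035/8469) = (8097/8469)   [reduce mod 8469]
reciprocity: (8097/8469) = +1·(8469/8097) since 8097 mod 4 = 1, 8469 mod 4 = 1; sign now +1
(8469/8097) = (372/8097)   [reduce mod 8097]
372 = 2^2·93; (2/8097) = +1 since 8097 mod 8 = 1, so (372/8097) = (+1)^2·(93/8097); sign now +1
reciprocity: (93/8097) = +1·(8097/93) since 93 mod 4 = 1, 8097 mod 4 = 1; sign now +1
(8097/93) = (6/93)   [reduce mod 93]
6 = 2^1·3; (2/93) = -1 since 93 mod 8 = 5, so (6/93) = (-1)^1·(3/93); sign now -1
reciprocity: (3/93) = +1·(93/3) since 3 mod 4 = 3, 93 mod 4 = 1; sign now -1
(93/3) = (0/3)   [reduce mod 3]
(0/3) = 0   [gcd(a, n) > 1]; final value = 0

0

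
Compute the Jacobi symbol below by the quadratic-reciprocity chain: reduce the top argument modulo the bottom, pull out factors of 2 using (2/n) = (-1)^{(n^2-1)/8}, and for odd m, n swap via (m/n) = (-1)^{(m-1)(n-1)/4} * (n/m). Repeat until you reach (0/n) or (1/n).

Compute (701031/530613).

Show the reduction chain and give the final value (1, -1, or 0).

(701031/530613) = (170418/530613)   [reduce mod 530613]
170418 = 2^1·85209; (2/530613) = -1 since 530613 mod 8 = 5, so (170418/530613) = (-1)^1·(85209/530613); sign now -1
reciprocity: (85209/530613) = +1·(530613/85209) since 85209 mod 4 = 1, 530613 mod 4 = 1; sign now -1
(530613/85209) = (19359/85209)   [reduce mod 85209]
reciprocity: (19359/85209) = +1·(85209/19359) since 19359 mod 4 = 3, 85209 mod 4 = 1; sign now -1
(85209/19359) = (7773/19359)   [reduce mod 19359]
reciprocity: (7773/19359) = +1·(19359/7773) since 7773 mod 4 = 1, 19359 mod 4 = 3; sign now -1
(19359/7773) = (3813/7773)   [reduce mod 7773]
reciprocity: (3813/7773) = +1·(7773/3813) since 3813 mod 4 = 1, 7773 mod 4 = 1; sign now -1
(7773/3813) = (147/3813)   [reduce mod 3813]
reciprocity: (147/3813) = +1·(3813/147) since 147 mod 4 = 3, 3813 mod 4 = 1; sign now -1
(3813/147) = (138/147)   [reduce mod 147]
138 = 2^1·69; (2/147) = -1 since 147 mod 8 = 3, so (138/147) = (-1)^1·(69/147); sign now +1
reciprocity: (69/147) = +1·(147/69) since 69 mod 4 = 1, 147 mod 4 = 3; sign now +1
(147/69) = (9/69)   [reduce mod 69]
reciprocity: (9/69) = +1·(69/9) since 9 mod 4 = 1, 69 mod 4 = 1; sign now +1
(69/9) = (6/9)   [reduce mod 9]
6 = 2^1·3; (2/9) = +1 since 9 mod 8 = 1, so (6/9) = (+1)^1·(3/9); sign now +1
reciprocity: (3/9) = +1·(9/3) since 3 mod 4 = 3, 9 mod 4 = 1; sign now +1
(9/3) = (0/3)   [reduce mod 3]
(0/3) = 0   [gcd(a, n) > 1]; final value = 0

0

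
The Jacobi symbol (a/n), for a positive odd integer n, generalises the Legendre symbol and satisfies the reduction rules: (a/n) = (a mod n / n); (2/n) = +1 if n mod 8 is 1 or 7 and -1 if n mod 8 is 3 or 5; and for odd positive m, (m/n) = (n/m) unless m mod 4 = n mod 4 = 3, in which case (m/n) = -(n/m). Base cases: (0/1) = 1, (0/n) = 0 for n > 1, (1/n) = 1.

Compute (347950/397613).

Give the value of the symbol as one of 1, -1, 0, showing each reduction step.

factor out 2^1: 347950 = 2^1·173975; with 397613 mod 8 = 5, (2/397613) = -1; sign now -1; continue with (173975/397613)
flip (173975/397613) -> (397613/173975): both odd, 173975 mod 4 = 3, 397613 mod 4 = 1, so the flip contributes +1; sign now -1
(397613/173975): 397613 mod 173975 = 49663, so (397613/173975) = (49663/173975)
flip (49663/173975) -> (173975/49663): both odd, 49663 mod 4 = 3, 173975 mod 4 = 3, so the flip contributes -1; sign now +1
(173975/49663): 173975 mod 49663 = 24986, so (173975/49663) = (24986/49663)
factor out 2^1: 24986 = 2^1·12493; with 49663 mod 8 = 7, (2/49663) = +1; sign now +1; continue with (12493/49663)
flip (12493/49663) -> (49663/12493): both odd, 12493 mod 4 = 1, 49663 mod 4 = 3, so the flip contributes +1; sign now +1
(49663/12493): 49663 mod 12493 = 12184, so (49663/12493) = (12184/12493)
factor out 2^3: 12184 = 2^3·1523; with 12493 mod 8 = 5, (2/12493) = -1; sign now -1; continue with (1523/12493)
flip (1523/12493) -> (12493/1523): both odd, 1523 mod 4 = 3, 12493 mod 4 = 1, so the flip contributes +1; sign now -1
(12493/1523): 12493 mod 1523 = 309, so (12493/1523) = (309/1523)
flip (309/1523) -> (1523/309): both odd, 309 mod 4 = 1, 1523 mod 4 = 3, so the flip contributes +1; sign now -1
(1523/309): 1523 mod 309 = 287, so (1523/309) = (287/309)
flip (287/309) -> (309/287): both odd, 287 mod 4 = 3, 309 mod 4 = 1, so the flip contributes +1; sign now -1
(309/287): 309 mod 287 = 22, so (309/287) = (22/287)
factor out 2^1: 22 = 2^1·11; with 287 mod 8 = 7, (2/287) = +1; sign now -1; continue with (11/287)
flip (11/287) -> (287/11): both odd, 11 mod 4 = 3, 287 mod 4 = 3, so the flip contributes -1; sign now +1
(287/11): 287 mod 11 = 1, so (287/11) = (1/11)
reached (1/11) = 1, so the symbol is +1

1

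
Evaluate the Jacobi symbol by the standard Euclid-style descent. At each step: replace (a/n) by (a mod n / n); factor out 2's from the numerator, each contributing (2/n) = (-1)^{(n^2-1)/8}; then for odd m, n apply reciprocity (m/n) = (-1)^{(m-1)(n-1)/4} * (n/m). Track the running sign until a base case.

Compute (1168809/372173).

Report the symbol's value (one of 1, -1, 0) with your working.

(1168809/372173): 1168809 mod 372173 = 52290, so (1168809/372173) = (52290/372173)
factor out 2^1: 52290 = 2^1·26145; with 372173 mod 8 = 5, (2/372173) = -1; sign now -1; continue with (26145/372173)
flip (26145/372173) -> (372173/26145): both odd, 26145 mod 4 = 1, 372173 mod 4 = 1, so the flip contributes +1; sign now -1
(372173/26145): 372173 mod 26145 = 6143, so (372173/26145) = (6143/26145)
flip (6143/26145) -> (26145/6143): both odd, 6143 mod 4 = 3, 26145 mod 4 = 1, so the flip contributes +1; sign now -1
(26145/6143): 26145 mod 6143 = 1573, so (26145/6143) = (1573/6143)
flip (1573/6143) -> (6143/1573): both odd, 1573 mod 4 = 1, 6143 mod 4 = 3, so the flip contributes +1; sign now -1
(6143/1573): 6143 mod 1573 = 1424, so (6143/1573) = (1424/1573)
factor out 2^4: 1424 = 2^4·89; with 1573 mod 8 = 5, (2/1573) = -1; sign now -1; continue with (89/1573)
flip (89/1573) -> (1573/89): both odd, 89 mod 4 = 1, 1573 mod 4 = 1, so the flip contributes +1; sign now -1
(1573/89): 1573 mod 89 = 60, so (1573/89) = (60/89)
factor out 2^2: 60 = 2^2·15; with 89 mod 8 = 1, (2/89) = +1; sign now -1; continue with (15/89)
flip (15/89) -> (89/15): both odd, 15 mod 4 = 3, 89 mod 4 = 1, so the flip contributes +1; sign now -1
(89/15): 89 mod 15 = 14, so (89/15) = (14/15)
factor out 2^1: 14 = 2^1·7; with 15 mod 8 = 7, (2/15) = +1; sign now -1; continue with (7/15)
flip (7/15) -> (15/7): both odd, 7 mod 4 = 3, 15 mod 4 = 3, so the flip contributes -1; sign now +1
(15/7): 15 mod 7 = 1, so (15/7) = (1/7)
reached (1/7) = 1, so the symbol is +1

1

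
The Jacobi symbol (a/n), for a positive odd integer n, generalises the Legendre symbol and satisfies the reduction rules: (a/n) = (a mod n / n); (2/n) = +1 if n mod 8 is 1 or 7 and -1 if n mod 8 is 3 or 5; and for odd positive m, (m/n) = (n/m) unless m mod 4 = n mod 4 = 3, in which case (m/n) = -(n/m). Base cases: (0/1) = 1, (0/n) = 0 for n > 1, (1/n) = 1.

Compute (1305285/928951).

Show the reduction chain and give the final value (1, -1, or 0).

(1305285/928951): 1305285 mod 928951 = 376334, so (1305285/928951) = (376334/928951)
factor out 2^1: 376334 = 2^1·188167; with 928951 mod 8 = 7, (2/928951) = +1; sign now +1; continue with (188167/928951)
flip (188167/928951) -> (928951/188167): both odd, 188167 mod 4 = 3, 928951 mod 4 = 3, so the flip contributes -1; sign now -1
(928951/188167): 928951 mod 188167 = 176283, so (928951/188167) = (176283/188167)
flip (176283/188167) -> (188167/176283): both odd, 176283 mod 4 = 3, 188167 mod 4 = 3, so the flip contributes -1; sign now +1
(188167/176283): 188167 mod 176283 = 11884, so (188167/176283) = (11884/176283)
factor out 2^2: 11884 = 2^2·2971; with 176283 mod 8 = 3, (2/176283) = -1; sign now +1; continue with (2971/176283)
flip (2971/176283) -> (176283/2971): both odd, 2971 mod 4 = 3, 176283 mod 4 = 3, so the flip contributes -1; sign now -1
(176283/2971): 176283 mod 2971 = 994, so (176283/2971) = (994/2971)
factor out 2^1: 994 = 2^1·497; with 2971 mod 8 = 3, (2/2971) = -1; sign now +1; continue with (497/2971)
flip (497/2971) -> (2971/497): both odd, 497 mod 4 = 1, 2971 mod 4 = 3, so the flip contributes +1; sign now +1
(2971/497): 2971 mod 497 = 486, so (2971/497) = (486/497)
factor out 2^1: 486 = 2^1·243; with 497 mod 8 = 1, (2/497) = +1; sign now +1; continue with (243/497)
flip (243/497) -> (497/243): both odd, 243 mod 4 = 3, 497 mod 4 = 1, so the flip contributes +1; sign now +1
(497/243): 497 mod 243 = 11, so (497/243) = (11/243)
flip (11/243) -> (243/11): both odd, 11 mod 4 = 3, 243 mod 4 = 3, so the flip contributes -1; sign now -1
(243/11): 243 mod 11 = 1, so (243/11) = (1/11)
reached (1/11) = 1, so the symbol is -1

-1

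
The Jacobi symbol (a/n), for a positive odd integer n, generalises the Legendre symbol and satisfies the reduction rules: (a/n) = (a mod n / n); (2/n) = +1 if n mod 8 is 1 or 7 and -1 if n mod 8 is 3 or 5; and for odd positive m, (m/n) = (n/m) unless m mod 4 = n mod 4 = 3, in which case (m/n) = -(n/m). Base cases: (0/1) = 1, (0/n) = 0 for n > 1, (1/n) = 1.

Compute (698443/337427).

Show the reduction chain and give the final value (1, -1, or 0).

(698443/337427) = (23589/337427)   [reduce mod 337427]
reciprocity: (23589/337427) = +1·(337427/23589) since 23589 mod 4 = 1, 337427 mod 4 = 3; sign now +1
(337427/23589) = (7181/23589)   [reduce mod 23589]
reciprocity: (7181/23589) = +1·(23589/7181) since 7181 mod 4 = 1, 23589 mod 4 = 1; sign now +1
(23589/7181) = (2046/7181)   [reduce mod 7181]
2046 = 2^1·1023; (2/7181) = -1 since 7181 mod 8 = 5, so (2046/7181) = (-1)^1·(1023/7181); sign now -1
reciprocity: (1023/7181) = +1·(7181/1023) since 1023 mod 4 = 3, 7181 mod 4 = 1; sign now -1
(7181/1023) = (20/1023)   [reduce mod 1023]
20 = 2^2·5; (2/1023) = +1 since 1023 mod 8 = 7, so (20/1023) = (+1)^2·(5/1023); sign now -1
reciprocity: (5/1023) = +1·(1023/5) since 5 mod 4 = 1, 1023 mod 4 = 3; sign now -1
(1023/5) = (3/5)   [reduce mod 5]
reciprocity: (3/5) = +1·(5/3) since 3 mod 4 = 3, 5 mod 4 = 1; sign now -1
(5/3) = (2/3)   [reduce mod 3]
2 = 2^1·1; (2/3) = -1 since 3 mod 8 = 3, so (2/3) = (-1)^1·(1/3); sign now +1
(1/3) = 1; final value = sign = +1

1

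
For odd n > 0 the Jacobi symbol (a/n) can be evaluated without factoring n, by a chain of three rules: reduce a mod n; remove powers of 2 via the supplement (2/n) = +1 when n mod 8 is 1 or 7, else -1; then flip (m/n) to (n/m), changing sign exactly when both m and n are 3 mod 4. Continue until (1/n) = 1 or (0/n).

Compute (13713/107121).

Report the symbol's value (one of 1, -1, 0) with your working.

flip (13713/107121) -> (107121/13713): both odd, 13713 mod 4 = 1, 107121 mod 4 = 1, so the flip contributes +1; sign now +1
(107121/13713): 107121 mod 13713 = 11130, so (107121/13713) = (11130/13713)
factor out 2^1: 11130 = 2^1·5565; with 13713 mod 8 = 1, (2/13713) = +1; sign now +1; continue with (5565/13713)
flip (5565/13713) -> (13713/5565): both odd, 5565 mod 4 = 1, 13713 mod 4 = 1, so the flip contributes +1; sign now +1
(13713/5565): 13713 mod 5565 = 2583, so (13713/5565) = (2583/5565)
flip (2583/5565) -> (5565/2583): both odd, 2583 mod 4 = 3, 5565 mod 4 = 1, so the flip contributes +1; sign now +1
(5565/2583): 5565 mod 2583 = 399, so (5565/2583) = (399/2583)
flip (399/2583) -> (2583/399): both odd, 399 mod 4 = 3, 2583 mod 4 = 3, so the flip contributes -1; sign now -1
(2583/399): 2583 mod 399 = 189, so (2583/399) = (189/399)
flip (189/399) -> (399/189): both odd, 189 mod 4 = 1, 399 mod 4 = 3, so the flip contributes +1; sign now -1
(399/189): 399 mod 189 = 21, so (399/189) = (21/189)
flip (21/189) -> (189/21): both odd, 21 mod 4 = 1, 189 mod 4 = 1, so the flip contributes +1; sign now -1
(189/21): 189 mod 21 = 0, so (189/21) = (0/21)
reached (0/21); gcd(a, n) > 1, so (0/21) = 0 and the symbol is 0

0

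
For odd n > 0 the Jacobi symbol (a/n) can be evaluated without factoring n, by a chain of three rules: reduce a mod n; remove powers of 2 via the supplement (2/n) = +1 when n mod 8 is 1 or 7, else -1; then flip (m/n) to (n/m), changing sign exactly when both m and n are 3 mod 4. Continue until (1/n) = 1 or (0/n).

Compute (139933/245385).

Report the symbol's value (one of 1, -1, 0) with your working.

0

flip (139933/245385) -> (245385/139933): both odd, 139933 mod 4 = 1, 245385 mod 4 = 1, so the flip contributes +1; sign now +1
(245385/139933): 245385 mod 139933 = 105452, so (245385/139933) = (105452/139933)
factor out 2^2: 105452 = 2^2·26363; with 139933 mod 8 = 5, (2/139933) = -1; sign now +1; continue with (26363/139933)
flip (26363/139933) -> (139933/26363): both odd, 26363 mod 4 = 3, 139933 mod 4 = 1, so the flip contributes +1; sign now +1
(139933/26363): 139933 mod 26363 = 8118, so (139933/26363) = (8118/26363)
factor out 2^1: 8118 = 2^1·4059; with 26363 mod 8 = 3, (2/26363) = -1; sign now -1; continue with (4059/26363)
flip (4059/26363) -> (26363/4059): both odd, 4059 mod 4 = 3, 26363 mod 4 = 3, so the flip contributes -1; sign now +1
(26363/4059): 26363 mod 4059 = 2009, so (26363/4059) = (2009/4059)
flip (2009/4059) -> (4059/2009): both odd, 2009 mod 4 = 1, 4059 mod 4 = 3, so the flip contributes +1; sign now +1
(4059/2009): 4059 mod 2009 = 41, so (4059/2009) = (41/2009)
flip (41/2009) -> (2009/41): both odd, 41 mod 4 = 1, 2009 mod 4 = 1, so the flip contributes +1; sign now +1
(2009/41): 2009 mod 41 = 0, so (2009/41) = (0/41)
reached (0/41); gcd(a, n) > 1, so (0/41) = 0 and the symbol is 0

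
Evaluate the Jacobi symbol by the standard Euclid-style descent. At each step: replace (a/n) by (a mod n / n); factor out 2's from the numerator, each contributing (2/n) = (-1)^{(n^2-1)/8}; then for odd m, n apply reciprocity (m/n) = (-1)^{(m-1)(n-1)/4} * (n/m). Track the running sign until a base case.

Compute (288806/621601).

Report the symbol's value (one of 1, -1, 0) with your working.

-1

288806 = 2^1·144403; (2/621601) = +1 since 621601 mod 8 = 1, so (288806/621601) = (+1)^1·(144403/621601); sign now +1
reciprocity: (144403/621601) = +1·(621601/144403) since 144403 mod 4 = 3, 621601 mod 4 = 1; sign now +1
(621601/144403) = (43989/144403)   [reduce mod 144403]
reciprocity: (43989/144403) = +1·(144403/43989) since 43989 mod 4 = 1, 144403 mod 4 = 3; sign now +1
(144403/43989) = (12436/43989)   [reduce mod 43989]
12436 = 2^2·3109; (2/43989) = -1 since 43989 mod 8 = 5, so (12436/43989) = (-1)^2·(3109/43989); sign now +1
reciprocity: (3109/43989) = +1·(43989/3109) since 3109 mod 4 = 1, 43989 mod 4 = 1; sign now +1
(43989/3109) = (463/3109)   [reduce mod 3109]
reciprocity: (463/3109) = +1·(3109/463) since 463 mod 4 = 3, 3109 mod 4 = 1; sign now +1
(3109/463) = (331/463)   [reduce mod 463]
reciprocity: (331/463) = -1·(463/331) since 331 mod 4 = 3, 463 mod 4 = 3; sign now -1
(463/331) = (132/331)   [reduce mod 331]
132 = 2^2·33; (2/331) = -1 since 331 mod 8 = 3, so (132/331) = (-1)^2·(33/331); sign now -1
reciprocity: (33/331) = +1·(331/33) since 33 mod 4 = 1, 331 mod 4 = 3; sign now -1
(331/33) = (1/33)   [reduce mod 33]
(1/33) = 1; final value = sign = -1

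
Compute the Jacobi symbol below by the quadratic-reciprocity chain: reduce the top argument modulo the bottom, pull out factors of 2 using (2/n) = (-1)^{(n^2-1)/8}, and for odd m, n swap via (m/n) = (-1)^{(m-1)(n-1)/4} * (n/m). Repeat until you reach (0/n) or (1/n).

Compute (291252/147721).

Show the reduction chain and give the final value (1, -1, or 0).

-1

(291252/147721): 291252 mod 147721 = 143531, so (291252/147721) = (143531/147721)
flip (143531/147721) -> (147721/143531): both odd, 143531 mod 4 = 3, 147721 mod 4 = 1, so the flip contributes +1; sign now +1
(147721/143531): 147721 mod 143531 = 4190, so (147721/143531) = (4190/143531)
factor out 2^1: 4190 = 2^1·2095; with 143531 mod 8 = 3, (2/143531) = -1; sign now -1; continue with (2095/143531)
flip (2095/143531) -> (143531/2095): both odd, 2095 mod 4 = 3, 143531 mod 4 = 3, so the flip contributes -1; sign now +1
(143531/2095): 143531 mod 2095 = 1071, so (143531/2095) = (1071/2095)
flip (1071/2095) -> (2095/1071): both odd, 1071 mod 4 = 3, 2095 mod 4 = 3, so the flip contributes -1; sign now -1
(2095/1071): 2095 mod 1071 = 1024, so (2095/1071) = (1024/1071)
factor out 2^10: 1024 = 2^10·1; with 1071 mod 8 = 7, (2/1071) = +1; sign now -1; continue with (1/1071)
reached (1/1071) = 1, so the symbol is -1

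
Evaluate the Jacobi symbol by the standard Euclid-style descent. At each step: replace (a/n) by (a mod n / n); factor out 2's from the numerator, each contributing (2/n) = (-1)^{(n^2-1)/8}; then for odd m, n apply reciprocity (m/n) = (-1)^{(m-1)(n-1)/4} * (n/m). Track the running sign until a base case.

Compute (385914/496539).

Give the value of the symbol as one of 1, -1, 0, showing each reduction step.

0

385914 = 2^1·192957; (2/496539) = -1 since 496539 mod 8 = 3, so (385914/496539) = (-1)^1·(192957/496539); sign now -1
reciprocity: (192957/496539) = +1·(496539/192957) since 192957 mod 4 = 1, 496539 mod 4 = 3; sign now -1
(496539/192957) = (110625/192957)   [reduce mod 192957]
reciprocity: (110625/192957) = +1·(192957/110625) since 110625 mod 4 = 1, 192957 mod 4 = 1; sign now -1
(192957/110625) = (82332/110625)   [reduce mod 110625]
82332 = 2^2·20583; (2/110625) = +1 since 110625 mod 8 = 1, so (82332/110625) = (+1)^2·(20583/110625); sign now -1
reciprocity: (20583/110625) = +1·(110625/20583) since 20583 mod 4 = 3, 110625 mod 4 = 1; sign now -1
(110625/20583) = (7710/20583)   [reduce mod 20583]
7710 = 2^1·3855; (2/20583) = +1 since 20583 mod 8 = 7, so (7710/20583) = (+1)^1·(3855/20583); sign now -1
reciprocity: (3855/20583) = -1·(20583/3855) since 3855 mod 4 = 3, 20583 mod 4 = 3; sign now +1
(20583/3855) = (1308/3855)   [reduce mod 3855]
1308 = 2^2·327; (2/3855) = +1 since 3855 mod 8 = 7, so (1308/3855) = (+1)^2·(327/3855); sign now +1
reciprocity: (327/3855) = -1·(3855/327) since 327 mod 4 = 3, 3855 mod 4 = 3; sign now -1
(3855/327) = (258/327)   [reduce mod 327]
258 = 2^1·129; (2/327) = +1 since 327 mod 8 = 7, so (258/327) = (+1)^1·(129/327); sign now -1
reciprocity: (129/327) = +1·(327/129) since 129 mod 4 = 1, 327 mod 4 = 3; sign now -1
(327/129) = (69/129)   [reduce mod 129]
reciprocity: (69/129) = +1·(129/69) since 69 mod 4 = 1, 129 mod 4 = 1; sign now -1
(129/69) = (60/69)   [reduce mod 69]
60 = 2^2·15; (2/69) = -1 since 69 mod 8 = 5, so (60/69) = (-1)^2·(15/69); sign now -1
reciprocity: (15/69) = +1·(69/15) since 15 mod 4 = 3, 69 mod 4 = 1; sign now -1
(69/15) = (9/15)   [reduce mod 15]
reciprocity: (9/15) = +1·(15/9) since 9 mod 4 = 1, 15 mod 4 = 3; sign now -1
(15/9) = (6/9)   [reduce mod 9]
6 = 2^1·3; (2/9) = +1 since 9 mod 8 = 1, so (6/9) = (+1)^1·(3/9); sign now -1
reciprocity: (3/9) = +1·(9/3) since 3 mod 4 = 3, 9 mod 4 = 1; sign now -1
(9/3) = (0/3)   [reduce mod 3]
(0/3) = 0   [gcd(a, n) > 1]; final value = 0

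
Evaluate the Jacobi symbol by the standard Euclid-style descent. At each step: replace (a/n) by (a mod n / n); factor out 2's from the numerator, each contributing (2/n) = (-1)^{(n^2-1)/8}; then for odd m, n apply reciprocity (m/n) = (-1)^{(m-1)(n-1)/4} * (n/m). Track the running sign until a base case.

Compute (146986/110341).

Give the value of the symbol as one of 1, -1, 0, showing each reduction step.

(146986/110341) = (36645/110341)   [reduce mod 110341]
reciprocity: (36645/110341) = +1·(110341/36645) since 36645 mod 4 = 1, 110341 mod 4 = 1; sign now +1
(110341/36645) = (406/36645)   [reduce mod 36645]
406 = 2^1·203; (2/36645) = -1 since 36645 mod 8 = 5, so (406/36645) = (-1)^1·(203/36645); sign now -1
reciprocity: (203/36645) = +1·(36645/203) since 203 mod 4 = 3, 36645 mod 4 = 1; sign now -1
(36645/203) = (105/203)   [reduce mod 203]
reciprocity: (105/203) = +1·(203/105) since 105 mod 4 = 1, 203 mod 4 = 3; sign now -1
(203/105) = (98/105)   [reduce mod 105]
98 = 2^1·49; (2/105) = +1 since 105 mod 8 = 1, so (98/105) = (+1)^1·(49/105); sign now -1
reciprocity: (49/105) = +1·(105/49) since 49 mod 4 = 1, 105 mod 4 = 1; sign now -1
(105/49) = (7/49)   [reduce mod 49]
reciprocity: (7/49) = +1·(49/7) since 7 mod 4 = 3, 49 mod 4 = 1; sign now -1
(49/7) = (0/7)   [reduce mod 7]
(0/7) = 0   [gcd(a, n) > 1]; final value = 0

0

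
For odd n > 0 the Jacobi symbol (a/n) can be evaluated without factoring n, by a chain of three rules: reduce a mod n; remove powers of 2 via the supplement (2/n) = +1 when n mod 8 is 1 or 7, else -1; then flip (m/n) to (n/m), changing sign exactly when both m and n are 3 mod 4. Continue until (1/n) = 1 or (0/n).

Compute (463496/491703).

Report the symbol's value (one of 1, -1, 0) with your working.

-1

463496 = 2^3·57937; (2/491703) = +1 since 491703 mod 8 = 7, so (463496/491703) = (+1)^3·(57937/491703); sign now +1
reciprocity: (57937/491703) = +1·(491703/57937) since 57937 mod 4 = 1, 491703 mod 4 = 3; sign now +1
(491703/57937) = (28207/57937)   [reduce mod 57937]
reciprocity: (28207/57937) = +1·(57937/28207) since 28207 mod 4 = 3, 57937 mod 4 = 1; sign now +1
(57937/28207) = (1523/28207)   [reduce mod 28207]
reciprocity: (1523/28207) = -1·(28207/1523) since 1523 mod 4 = 3, 28207 mod 4 = 3; sign now -1
(28207/1523) = (793/1523)   [reduce mod 1523]
reciprocity: (793/1523) = +1·(1523/793) since 793 mod 4 = 1, 1523 mod 4 = 3; sign now -1
(1523/793) = (730/793)   [reduce mod 793]
730 = 2^1·365; (2/793) = +1 since 793 mod 8 = 1, so (730/793) = (+1)^1·(365/793); sign now -1
reciprocity: (365/793) = +1·(793/365) since 365 mod 4 = 1, 793 mod 4 = 1; sign now -1
(793/365) = (63/365)   [reduce mod 365]
reciprocity: (63/365) = +1·(365/63) since 63 mod 4 = 3, 365 mod 4 = 1; sign now -1
(365/63) = (50/63)   [reduce mod 63]
50 = 2^1·25; (2/63) = +1 since 63 mod 8 = 7, so (50/63) = (+1)^1·(25/63); sign now -1
reciprocity: (25/63) = +1·(63/25) since 25 mod 4 = 1, 63 mod 4 = 3; sign now -1
(63/25) = (13/25)   [reduce mod 25]
reciprocity: (13/25) = +1·(25/13) since 13 mod 4 = 1, 25 mod 4 = 1; sign now -1
(25/13) = (12/13)   [reduce mod 13]
12 = 2^2·3; (2/13) = -1 since 13 mod 8 = 5, so (12/13) = (-1)^2·(3/13); sign now -1
reciprocity: (3/13) = +1·(13/3) since 3 mod 4 = 3, 13 mod 4 = 1; sign now -1
(13/3) = (1/3)   [reduce mod 3]
(1/3) = 1; final value = sign = -1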